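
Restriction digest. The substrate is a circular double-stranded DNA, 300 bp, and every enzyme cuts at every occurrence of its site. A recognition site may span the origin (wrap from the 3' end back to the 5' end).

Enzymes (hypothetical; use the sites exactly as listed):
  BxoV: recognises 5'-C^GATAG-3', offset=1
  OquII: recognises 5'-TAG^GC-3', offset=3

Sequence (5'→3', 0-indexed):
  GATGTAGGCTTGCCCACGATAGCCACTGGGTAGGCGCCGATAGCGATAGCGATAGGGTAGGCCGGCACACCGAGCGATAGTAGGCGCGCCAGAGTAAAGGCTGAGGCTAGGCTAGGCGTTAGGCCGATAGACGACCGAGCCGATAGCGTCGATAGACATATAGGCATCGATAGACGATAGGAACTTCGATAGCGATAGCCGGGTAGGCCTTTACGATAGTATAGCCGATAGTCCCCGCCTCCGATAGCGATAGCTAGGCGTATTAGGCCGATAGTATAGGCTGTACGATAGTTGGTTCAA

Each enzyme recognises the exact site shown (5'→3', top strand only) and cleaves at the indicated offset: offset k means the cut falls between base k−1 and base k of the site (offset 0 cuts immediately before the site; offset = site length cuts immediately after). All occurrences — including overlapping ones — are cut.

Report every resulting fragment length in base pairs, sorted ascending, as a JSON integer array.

[3,3,5,5,5,6,6,6,6,7,7,7,8,8,9,9,9,10,10,10,12,12,13,13,15,16,16,16,21,27]

Site scan:
  BxoV CGATAG/1: at [16, 37, 43, 49, 74, 124, 140, 149, 167, 174, 186, 192, 213, 225, 241, 247, 268, 285] ⇒ [17, 38, 44, 50, 75, 125, 141, 150, 168, 175, 187, 193, 214, 226, 242, 248, 269, 286]
  OquII TAGGC/3: at [4, 30, 57, 80, 107, 112, 119, 160, 203, 254, 263, 276] ⇒ [7, 33, 60, 83, 110, 115, 122, 163, 206, 257, 266, 279]

All cut coordinates (distinct, sorted): [7, 17, 33, 38, 44, 50, 60, 75, 83, 110, 115, 122, 125, 141, 150, 163, 168, 175, 187, 193, 206, 214, 226, 242, 248, 257, 266, 269, 279, 286]

Fragments:
  7→17: 10 bp
  17→33: 16 bp
  33→38: 5 bp
  38→44: 6 bp
  44→50: 6 bp
  50→60: 10 bp
  60→75: 15 bp
  75→83: 8 bp
  83→110: 27 bp
  110→115: 5 bp
  115→122: 7 bp
  122→125: 3 bp
  125→141: 16 bp
  141→150: 9 bp
  150→163: 13 bp
  163→168: 5 bp
  168→175: 7 bp
  175→187: 12 bp
  187→193: 6 bp
  193→206: 13 bp
  206→214: 8 bp
  214→226: 12 bp
  226→242: 16 bp
  242→248: 6 bp
  248→257: 9 bp
  257→266: 9 bp
  266→269: 3 bp
  269→279: 10 bp
  279→286: 7 bp
  286→7 (wrap): 300-286+7 = 21 bp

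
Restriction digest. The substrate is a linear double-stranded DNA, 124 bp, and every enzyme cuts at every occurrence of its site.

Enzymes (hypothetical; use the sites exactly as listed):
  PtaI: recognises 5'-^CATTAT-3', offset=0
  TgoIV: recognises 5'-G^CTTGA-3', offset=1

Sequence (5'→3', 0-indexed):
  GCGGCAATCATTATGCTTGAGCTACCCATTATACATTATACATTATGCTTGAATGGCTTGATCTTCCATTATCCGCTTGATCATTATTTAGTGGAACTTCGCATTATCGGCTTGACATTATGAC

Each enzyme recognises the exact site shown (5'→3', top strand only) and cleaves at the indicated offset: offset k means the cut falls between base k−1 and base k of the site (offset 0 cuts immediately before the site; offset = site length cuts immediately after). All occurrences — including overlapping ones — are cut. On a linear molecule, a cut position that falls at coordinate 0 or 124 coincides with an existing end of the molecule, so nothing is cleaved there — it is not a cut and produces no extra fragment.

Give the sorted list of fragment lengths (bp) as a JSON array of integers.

Site scan:
  PtaI CATTAT/0: at [8, 26, 33, 40, 66, 81, 101, 115] ⇒ [8, 26, 33, 40, 66, 81, 101, 115]
  TgoIV GCTTGA/1: at [14, 46, 55, 74, 109] ⇒ [15, 47, 56, 75, 110]

Pooled cuts: [8, 15, 26, 33, 40, 47, 56, 66, 75, 81, 101, 110, 115]

Fragments:
  [0,8): 8 bp
  [8,15): 7 bp
  [15,26): 11 bp
  [26,33): 7 bp
  [33,40): 7 bp
  [40,47): 7 bp
  [47,56): 9 bp
  [56,66): 10 bp
  [66,75): 9 bp
  [75,81): 6 bp
  [81,101): 20 bp
  [101,110): 9 bp
  [110,115): 5 bp
  [115,124): 9 bp

[5,6,7,7,7,7,8,9,9,9,9,10,11,20]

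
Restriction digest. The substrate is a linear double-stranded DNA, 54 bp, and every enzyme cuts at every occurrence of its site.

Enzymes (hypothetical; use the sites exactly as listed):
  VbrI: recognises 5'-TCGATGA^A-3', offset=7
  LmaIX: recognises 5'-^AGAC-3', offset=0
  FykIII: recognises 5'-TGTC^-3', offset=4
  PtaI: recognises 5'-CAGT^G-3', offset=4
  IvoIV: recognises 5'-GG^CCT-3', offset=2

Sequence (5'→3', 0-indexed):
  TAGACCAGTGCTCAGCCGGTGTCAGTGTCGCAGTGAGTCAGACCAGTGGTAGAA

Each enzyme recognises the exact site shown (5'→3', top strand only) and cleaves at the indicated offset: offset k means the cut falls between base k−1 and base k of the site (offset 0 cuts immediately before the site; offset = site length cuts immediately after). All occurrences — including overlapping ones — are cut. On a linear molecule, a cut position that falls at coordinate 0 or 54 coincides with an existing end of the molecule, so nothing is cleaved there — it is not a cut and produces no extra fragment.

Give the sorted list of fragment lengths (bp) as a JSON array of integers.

Scan for sites:
  VbrI (TCGATGAA, off=7): no sites
  LmaIX AGAC/0: at [1, 39] ⇒ [1, 39]
  FykIII TGTC/4: at [19, 25] ⇒ [23, 29]
  PtaI CAGTG/4: at [5, 22, 30, 43] ⇒ [9, 26, 34, 47]
  IvoIV (GGCCT, off=2): no sites

All cut coordinates (distinct, sorted): [1, 9, 23, 26, 29, 34, 39, 47]

Fragment lengths:
  [0,1): 1 bp
  [1,9): 8 bp
  [9,23): 14 bp
  [23,26): 3 bp
  [26,29): 3 bp
  [29,34): 5 bp
  [34,39): 5 bp
  [39,47): 8 bp
  [47,54): 7 bp

[1,3,3,5,5,7,8,8,14]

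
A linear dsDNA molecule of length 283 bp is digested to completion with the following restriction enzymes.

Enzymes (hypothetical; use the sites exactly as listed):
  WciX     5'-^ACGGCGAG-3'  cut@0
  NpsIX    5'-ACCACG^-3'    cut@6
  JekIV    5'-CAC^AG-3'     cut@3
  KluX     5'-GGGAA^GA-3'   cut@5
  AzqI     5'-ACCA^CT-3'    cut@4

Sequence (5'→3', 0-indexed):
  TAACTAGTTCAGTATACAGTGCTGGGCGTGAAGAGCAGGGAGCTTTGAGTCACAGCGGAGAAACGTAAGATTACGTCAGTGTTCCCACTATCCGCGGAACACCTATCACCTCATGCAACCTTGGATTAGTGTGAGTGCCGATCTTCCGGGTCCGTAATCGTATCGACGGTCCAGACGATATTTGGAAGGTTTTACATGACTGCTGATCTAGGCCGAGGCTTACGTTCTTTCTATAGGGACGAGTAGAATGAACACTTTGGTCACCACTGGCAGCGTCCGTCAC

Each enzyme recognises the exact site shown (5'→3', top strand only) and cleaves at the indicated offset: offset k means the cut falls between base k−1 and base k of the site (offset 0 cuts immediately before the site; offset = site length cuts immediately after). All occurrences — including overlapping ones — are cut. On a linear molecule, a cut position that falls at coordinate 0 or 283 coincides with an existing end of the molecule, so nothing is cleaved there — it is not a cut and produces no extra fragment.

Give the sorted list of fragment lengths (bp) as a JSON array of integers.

Site scan:
  WciX (ACGGCGAG, off=0): no sites
  NpsIX (ACCACG, off=6): no sites
  JekIV (CACAG, off=3): starts [50] → cuts [53]
  KluX (GGGAAGA, off=5): no sites
  AzqI (ACCACT, off=4): starts [262] → cuts [266]

Pooled cuts: [53, 266]

Fragment lengths:
  [0,53): 53 bp
  [53,266): 213 bp
  [266,283): 17 bp

[17,53,213]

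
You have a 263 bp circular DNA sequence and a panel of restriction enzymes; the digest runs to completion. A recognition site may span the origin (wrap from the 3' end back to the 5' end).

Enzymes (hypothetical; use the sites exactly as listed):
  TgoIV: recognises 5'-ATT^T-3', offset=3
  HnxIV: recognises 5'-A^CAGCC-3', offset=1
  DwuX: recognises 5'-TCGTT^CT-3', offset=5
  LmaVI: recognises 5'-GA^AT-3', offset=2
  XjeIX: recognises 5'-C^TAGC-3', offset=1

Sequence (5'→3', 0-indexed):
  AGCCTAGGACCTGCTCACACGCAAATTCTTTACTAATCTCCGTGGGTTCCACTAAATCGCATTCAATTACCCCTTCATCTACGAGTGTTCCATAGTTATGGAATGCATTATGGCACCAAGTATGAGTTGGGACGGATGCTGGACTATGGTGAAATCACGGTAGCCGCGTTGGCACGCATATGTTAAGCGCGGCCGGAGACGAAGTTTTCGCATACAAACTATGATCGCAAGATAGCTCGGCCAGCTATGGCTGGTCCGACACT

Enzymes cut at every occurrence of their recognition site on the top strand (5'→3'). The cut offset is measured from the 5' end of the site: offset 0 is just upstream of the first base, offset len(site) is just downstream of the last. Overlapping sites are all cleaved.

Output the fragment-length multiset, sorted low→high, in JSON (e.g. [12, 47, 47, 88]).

[103,160]

Per-enzyme occurrences:
  TgoIV (ATTT, off=3): no sites
  HnxIV (ACAGCC, off=1): no sites
  DwuX (TCGTTCT, off=5): no sites
  LmaVI GAAT/2: at [100] ⇒ [102]
  XjeIX CTAGC/1: at [261] ⇒ [262]

Pooled cuts: [102, 262]

Fragment lengths:
  102→262: 160 bp
  262→102 (wrap): 263-262+102 = 103 bp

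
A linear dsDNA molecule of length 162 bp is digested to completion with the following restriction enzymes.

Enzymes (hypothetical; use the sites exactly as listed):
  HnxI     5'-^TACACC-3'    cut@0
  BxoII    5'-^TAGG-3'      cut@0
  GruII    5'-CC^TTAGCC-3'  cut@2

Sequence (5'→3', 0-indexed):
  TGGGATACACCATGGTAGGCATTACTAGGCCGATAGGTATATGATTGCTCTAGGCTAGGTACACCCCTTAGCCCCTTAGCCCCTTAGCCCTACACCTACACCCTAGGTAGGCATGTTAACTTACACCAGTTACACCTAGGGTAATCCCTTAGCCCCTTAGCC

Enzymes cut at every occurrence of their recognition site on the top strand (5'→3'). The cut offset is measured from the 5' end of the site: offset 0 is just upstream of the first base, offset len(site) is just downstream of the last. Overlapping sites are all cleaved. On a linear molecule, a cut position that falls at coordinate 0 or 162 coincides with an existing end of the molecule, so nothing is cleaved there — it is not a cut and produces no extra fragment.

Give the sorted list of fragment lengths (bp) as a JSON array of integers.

Site scan:
  HnxI (TACACC, off=0): starts [5, 59, 90, 96, 121, 130] → cuts [5, 59, 90, 96, 121, 130]
  BxoII (TAGG, off=0): starts [15, 25, 33, 50, 55, 103, 107, 136] → cuts [15, 25, 33, 50, 55, 103, 107, 136]
  GruII (CCTTAGCC, off=2): starts [65, 73, 81, 146, 154] → cuts [67, 75, 83, 148, 156]

All cut coordinates (distinct, sorted): [5, 15, 25, 33, 50, 55, 59, 67, 75, 83, 90, 96, 103, 107, 121, 130, 136, 148, 156]

Fragments:
  [0,5): 5 bp
  [5,15): 10 bp
  [15,25): 10 bp
  [25,33): 8 bp
  [33,50): 17 bp
  [50,55): 5 bp
  [55,59): 4 bp
  [59,67): 8 bp
  [67,75): 8 bp
  [75,83): 8 bp
  [83,90): 7 bp
  [90,96): 6 bp
  [96,103): 7 bp
  [103,107): 4 bp
  [107,121): 14 bp
  [121,130): 9 bp
  [130,136): 6 bp
  [136,148): 12 bp
  [148,156): 8 bp
  [156,162): 6 bp

[4,4,5,5,6,6,6,7,7,8,8,8,8,8,9,10,10,12,14,17]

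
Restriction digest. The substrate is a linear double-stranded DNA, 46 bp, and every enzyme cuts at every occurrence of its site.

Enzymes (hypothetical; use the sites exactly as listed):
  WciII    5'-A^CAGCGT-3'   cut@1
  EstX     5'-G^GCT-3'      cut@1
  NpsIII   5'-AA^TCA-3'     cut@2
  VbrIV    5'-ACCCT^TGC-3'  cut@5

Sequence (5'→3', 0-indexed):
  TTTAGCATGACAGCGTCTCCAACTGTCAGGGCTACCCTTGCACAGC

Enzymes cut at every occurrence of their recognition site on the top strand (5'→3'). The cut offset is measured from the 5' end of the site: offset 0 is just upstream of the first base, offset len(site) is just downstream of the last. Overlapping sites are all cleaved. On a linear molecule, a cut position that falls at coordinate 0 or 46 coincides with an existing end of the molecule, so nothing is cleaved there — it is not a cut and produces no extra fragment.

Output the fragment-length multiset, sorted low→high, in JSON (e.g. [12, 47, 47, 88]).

Scan for sites:
  WciII ACAGCGT/1: at [9] ⇒ [10]
  EstX GGCT/1: at [29] ⇒ [30]
  NpsIII (AATCA, off=2): no sites
  VbrIV ACCCTTGC/5: at [33] ⇒ [38]

All cut coordinates (distinct, sorted): [10, 30, 38]

Fragment lengths:
  [0,10): 10 bp
  [10,30): 20 bp
  [30,38): 8 bp
  [38,46): 8 bp

[8,8,10,20]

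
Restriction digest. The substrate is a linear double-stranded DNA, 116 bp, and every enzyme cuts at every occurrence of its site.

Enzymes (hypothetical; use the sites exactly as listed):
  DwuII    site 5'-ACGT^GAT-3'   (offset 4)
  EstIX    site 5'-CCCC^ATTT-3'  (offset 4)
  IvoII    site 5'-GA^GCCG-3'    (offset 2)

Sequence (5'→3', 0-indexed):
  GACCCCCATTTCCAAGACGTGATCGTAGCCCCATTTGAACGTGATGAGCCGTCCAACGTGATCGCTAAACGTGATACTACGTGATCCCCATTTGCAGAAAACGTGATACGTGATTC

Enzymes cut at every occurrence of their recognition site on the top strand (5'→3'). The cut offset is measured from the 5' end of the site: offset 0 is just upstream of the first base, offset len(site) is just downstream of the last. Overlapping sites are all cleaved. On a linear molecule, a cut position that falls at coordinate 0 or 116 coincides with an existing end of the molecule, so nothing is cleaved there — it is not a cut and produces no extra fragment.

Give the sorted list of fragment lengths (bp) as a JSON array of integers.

Per-enzyme occurrences:
  DwuII ACGTGAT/4: at [16, 38, 55, 68, 78, 100, 107] ⇒ [20, 42, 59, 72, 82, 104, 111]
  EstIX CCCCATTT/4: at [3, 28, 85] ⇒ [7, 32, 89]
  IvoII GAGCCG/2: at [45] ⇒ [47]

Pooled cuts: [7, 20, 32, 42, 47, 59, 72, 82, 89, 104, 111]

Fragment lengths:
  [0,7): 7 bp
  [7,20): 13 bp
  [20,32): 12 bp
  [32,42): 10 bp
  [42,47): 5 bp
  [47,59): 12 bp
  [59,72): 13 bp
  [72,82): 10 bp
  [82,89): 7 bp
  [89,104): 15 bp
  [104,111): 7 bp
  [111,116): 5 bp

[5,5,7,7,7,10,10,12,12,13,13,15]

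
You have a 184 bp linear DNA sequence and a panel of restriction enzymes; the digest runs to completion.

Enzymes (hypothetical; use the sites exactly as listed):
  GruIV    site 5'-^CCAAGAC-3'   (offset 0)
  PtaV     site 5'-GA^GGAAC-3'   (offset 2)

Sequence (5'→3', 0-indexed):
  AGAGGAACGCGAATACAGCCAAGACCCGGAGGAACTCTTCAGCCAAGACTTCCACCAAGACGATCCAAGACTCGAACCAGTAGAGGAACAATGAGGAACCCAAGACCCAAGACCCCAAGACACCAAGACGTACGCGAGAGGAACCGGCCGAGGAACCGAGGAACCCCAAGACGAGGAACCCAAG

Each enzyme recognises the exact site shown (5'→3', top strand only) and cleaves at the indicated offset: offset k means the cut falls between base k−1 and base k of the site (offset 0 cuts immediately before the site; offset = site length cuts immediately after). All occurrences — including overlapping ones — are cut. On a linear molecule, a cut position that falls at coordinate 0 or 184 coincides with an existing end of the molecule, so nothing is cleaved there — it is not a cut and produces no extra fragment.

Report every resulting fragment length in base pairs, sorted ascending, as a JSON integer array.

[3,5,6,7,8,8,8,9,10,10,10,12,12,12,12,15,17,20]

Site scan:
  GruIV (CCAAGAC, off=0): starts [18, 42, 54, 64, 99, 106, 114, 122, 165] → cuts [18, 42, 54, 64, 99, 106, 114, 122, 165]
  PtaV (GAGGAAC, off=2): starts [1, 28, 82, 92, 137, 149, 157, 172] → cuts [3, 30, 84, 94, 139, 151, 159, 174]

Pooled cuts: [3, 18, 30, 42, 54, 64, 84, 94, 99, 106, 114, 122, 139, 151, 159, 165, 174]

Fragments:
  [0,3): 3 bp
  [3,18): 15 bp
  [18,30): 12 bp
  [30,42): 12 bp
  [42,54): 12 bp
  [54,64): 10 bp
  [64,84): 20 bp
  [84,94): 10 bp
  [94,99): 5 bp
  [99,106): 7 bp
  [106,114): 8 bp
  [114,122): 8 bp
  [122,139): 17 bp
  [139,151): 12 bp
  [151,159): 8 bp
  [159,165): 6 bp
  [165,174): 9 bp
  [174,184): 10 bp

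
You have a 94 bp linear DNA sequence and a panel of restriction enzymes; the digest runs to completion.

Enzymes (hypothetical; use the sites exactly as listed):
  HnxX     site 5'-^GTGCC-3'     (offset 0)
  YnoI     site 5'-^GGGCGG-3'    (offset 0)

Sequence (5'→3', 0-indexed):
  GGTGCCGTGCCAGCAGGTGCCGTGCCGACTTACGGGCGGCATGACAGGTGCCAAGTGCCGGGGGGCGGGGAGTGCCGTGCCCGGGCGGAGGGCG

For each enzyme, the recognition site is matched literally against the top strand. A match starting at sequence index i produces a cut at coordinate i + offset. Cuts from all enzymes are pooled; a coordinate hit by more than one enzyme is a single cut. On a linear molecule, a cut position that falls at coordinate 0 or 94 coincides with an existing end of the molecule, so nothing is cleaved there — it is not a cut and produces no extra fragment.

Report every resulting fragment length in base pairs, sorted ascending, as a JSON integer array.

[1,5,5,5,6,7,8,9,10,12,12,14]

Site scan:
  HnxX GTGCC/0: at [1, 6, 16, 21, 47, 54, 71, 76] ⇒ [1, 6, 16, 21, 47, 54, 71, 76]
  YnoI GGGCGG/0: at [33, 62, 82] ⇒ [33, 62, 82]

All cut coordinates (distinct, sorted): [1, 6, 16, 21, 33, 47, 54, 62, 71, 76, 82]

Fragment lengths:
  [0,1): 1 bp
  [1,6): 5 bp
  [6,16): 10 bp
  [16,21): 5 bp
  [21,33): 12 bp
  [33,47): 14 bp
  [47,54): 7 bp
  [54,62): 8 bp
  [62,71): 9 bp
  [71,76): 5 bp
  [76,82): 6 bp
  [82,94): 12 bp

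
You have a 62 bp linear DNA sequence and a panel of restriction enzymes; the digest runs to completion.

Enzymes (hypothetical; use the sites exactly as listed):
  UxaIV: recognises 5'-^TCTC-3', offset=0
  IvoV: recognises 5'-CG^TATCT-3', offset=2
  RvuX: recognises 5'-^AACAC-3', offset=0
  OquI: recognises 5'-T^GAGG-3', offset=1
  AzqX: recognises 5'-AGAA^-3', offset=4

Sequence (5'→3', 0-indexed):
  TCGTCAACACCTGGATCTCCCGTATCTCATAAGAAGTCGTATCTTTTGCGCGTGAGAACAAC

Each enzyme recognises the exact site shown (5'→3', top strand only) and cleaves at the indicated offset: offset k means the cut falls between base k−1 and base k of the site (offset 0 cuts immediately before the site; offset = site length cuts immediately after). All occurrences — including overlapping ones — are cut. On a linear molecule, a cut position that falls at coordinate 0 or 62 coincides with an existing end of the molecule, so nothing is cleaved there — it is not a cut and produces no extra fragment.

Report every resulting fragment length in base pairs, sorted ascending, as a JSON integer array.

Scan for sites:
  UxaIV TCTC/0: at [15, 24] ⇒ [15, 24]
  IvoV CGTATCT/2: at [20, 37] ⇒ [22, 39]
  RvuX AACAC/0: at [5] ⇒ [5]
  OquI (TGAGG, off=1): no sites
  AzqX AGAA/4: at [31, 54] ⇒ [35, 58]

Pooled cuts: [5, 15, 22, 24, 35, 39, 58]

Fragment lengths:
  [0,5): 5 bp
  [5,15): 10 bp
  [15,22): 7 bp
  [22,24): 2 bp
  [24,35): 11 bp
  [35,39): 4 bp
  [39,58): 19 bp
  [58,62): 4 bp

[2,4,4,5,7,10,11,19]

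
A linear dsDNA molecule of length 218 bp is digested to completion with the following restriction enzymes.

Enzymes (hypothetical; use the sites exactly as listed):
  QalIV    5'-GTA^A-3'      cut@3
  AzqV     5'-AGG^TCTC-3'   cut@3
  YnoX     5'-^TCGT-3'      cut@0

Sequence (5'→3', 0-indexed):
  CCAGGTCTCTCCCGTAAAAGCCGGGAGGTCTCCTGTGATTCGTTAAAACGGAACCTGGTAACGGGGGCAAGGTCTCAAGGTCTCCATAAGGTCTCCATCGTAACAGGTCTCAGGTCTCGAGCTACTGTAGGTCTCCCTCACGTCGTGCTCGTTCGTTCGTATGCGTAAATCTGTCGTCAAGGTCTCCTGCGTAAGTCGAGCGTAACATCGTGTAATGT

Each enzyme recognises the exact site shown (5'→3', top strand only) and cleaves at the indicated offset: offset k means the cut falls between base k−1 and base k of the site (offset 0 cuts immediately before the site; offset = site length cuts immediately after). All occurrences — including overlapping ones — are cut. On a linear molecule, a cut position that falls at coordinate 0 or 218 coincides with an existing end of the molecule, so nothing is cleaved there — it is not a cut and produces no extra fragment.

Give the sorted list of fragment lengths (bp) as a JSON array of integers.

[3,4,4,4,5,5,5,6,6,6,7,7,8,9,11,11,11,11,11,11,11,12,12,17,21]

Site scan:
  QalIV (GTAA, off=3): starts [13, 57, 99, 164, 190, 201, 211] → cuts [16, 60, 102, 167, 193, 204, 214]
  AzqV (AGGTCTC, off=3): starts [2, 25, 69, 77, 88, 104, 111, 128, 179] → cuts [5, 28, 72, 80, 91, 107, 114, 131, 182]
  YnoX (TCGT, off=0): starts [39, 97, 142, 148, 152, 156, 173, 207] → cuts [39, 97, 142, 148, 152, 156, 173, 207]

All cut coordinates (distinct, sorted): [5, 16, 28, 39, 60, 72, 80, 91, 97, 102, 107, 114, 131, 142, 148, 152, 156, 167, 173, 182, 193, 204, 207, 214]

Fragment lengths:
  [0,5): 5 bp
  [5,16): 11 bp
  [16,28): 12 bp
  [28,39): 11 bp
  [39,60): 21 bp
  [60,72): 12 bp
  [72,80): 8 bp
  [80,91): 11 bp
  [91,97): 6 bp
  [97,102): 5 bp
  [102,107): 5 bp
  [107,114): 7 bp
  [114,131): 17 bp
  [131,142): 11 bp
  [142,148): 6 bp
  [148,152): 4 bp
  [152,156): 4 bp
  [156,167): 11 bp
  [167,173): 6 bp
  [173,182): 9 bp
  [182,193): 11 bp
  [193,204): 11 bp
  [204,207): 3 bp
  [207,214): 7 bp
  [214,218): 4 bp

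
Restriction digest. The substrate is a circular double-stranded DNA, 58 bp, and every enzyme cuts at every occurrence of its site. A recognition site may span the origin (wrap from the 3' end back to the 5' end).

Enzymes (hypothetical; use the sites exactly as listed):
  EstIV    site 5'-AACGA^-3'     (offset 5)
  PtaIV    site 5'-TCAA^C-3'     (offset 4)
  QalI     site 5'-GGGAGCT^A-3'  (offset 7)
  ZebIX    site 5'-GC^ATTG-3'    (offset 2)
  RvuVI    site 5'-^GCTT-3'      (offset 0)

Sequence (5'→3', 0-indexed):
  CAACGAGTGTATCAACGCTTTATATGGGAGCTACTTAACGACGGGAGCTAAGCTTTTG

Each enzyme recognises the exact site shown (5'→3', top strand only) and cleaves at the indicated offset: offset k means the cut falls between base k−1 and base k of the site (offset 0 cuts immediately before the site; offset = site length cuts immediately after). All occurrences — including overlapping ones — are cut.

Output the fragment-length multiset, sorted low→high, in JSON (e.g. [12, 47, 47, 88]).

[1,2,8,9,9,13,16]

Scan for sites:
  EstIV AACGA/5: at [1, 36] ⇒ [6, 41]
  PtaIV TCAAC/4: at [11] ⇒ [15]
  QalI GGGAGCTA/7: at [25, 42] ⇒ [32, 49]
  ZebIX (GCATTG, off=2): no sites
  RvuVI GCTT/0: at [16, 51] ⇒ [16, 51]

All cut coordinates (distinct, sorted): [6, 15, 16, 32, 41, 49, 51]

Fragments:
  6→15: 9 bp
  15→16: 1 bp
  16→32: 16 bp
  32→41: 9 bp
  41→49: 8 bp
  49→51: 2 bp
  51→6 (wrap): 58-51+6 = 13 bp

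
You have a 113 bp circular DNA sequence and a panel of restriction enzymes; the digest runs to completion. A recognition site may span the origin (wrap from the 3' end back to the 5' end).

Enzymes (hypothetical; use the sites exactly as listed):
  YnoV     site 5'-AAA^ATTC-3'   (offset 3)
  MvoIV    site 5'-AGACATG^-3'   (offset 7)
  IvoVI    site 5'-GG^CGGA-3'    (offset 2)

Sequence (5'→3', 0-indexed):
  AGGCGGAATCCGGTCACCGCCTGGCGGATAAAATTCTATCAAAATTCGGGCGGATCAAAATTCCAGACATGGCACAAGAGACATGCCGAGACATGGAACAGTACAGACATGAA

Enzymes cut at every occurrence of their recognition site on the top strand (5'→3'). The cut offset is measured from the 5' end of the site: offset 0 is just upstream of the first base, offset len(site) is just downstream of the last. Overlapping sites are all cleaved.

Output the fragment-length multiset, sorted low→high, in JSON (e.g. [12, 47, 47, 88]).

[5,7,8,9,10,11,12,14,16,21]

Per-enzyme occurrences:
  YnoV AAAATTC/3: at [29, 40, 56] ⇒ [32, 43, 59]
  MvoIV AGACATG/7: at [64, 78, 88, 104] ⇒ [71, 85, 95, 111]
  IvoVI GGCGGA/2: at [1, 22, 48] ⇒ [3, 24, 50]

All cut coordinates (distinct, sorted): [3, 24, 32, 43, 50, 59, 71, 85, 95, 111]

Fragments:
  3→24: 21 bp
  24→32: 8 bp
  32→43: 11 bp
  43→50: 7 bp
  50→59: 9 bp
  59→71: 12 bp
  71→85: 14 bp
  85→95: 10 bp
  95→111: 16 bp
  111→3 (wrap): 113-111+3 = 5 bp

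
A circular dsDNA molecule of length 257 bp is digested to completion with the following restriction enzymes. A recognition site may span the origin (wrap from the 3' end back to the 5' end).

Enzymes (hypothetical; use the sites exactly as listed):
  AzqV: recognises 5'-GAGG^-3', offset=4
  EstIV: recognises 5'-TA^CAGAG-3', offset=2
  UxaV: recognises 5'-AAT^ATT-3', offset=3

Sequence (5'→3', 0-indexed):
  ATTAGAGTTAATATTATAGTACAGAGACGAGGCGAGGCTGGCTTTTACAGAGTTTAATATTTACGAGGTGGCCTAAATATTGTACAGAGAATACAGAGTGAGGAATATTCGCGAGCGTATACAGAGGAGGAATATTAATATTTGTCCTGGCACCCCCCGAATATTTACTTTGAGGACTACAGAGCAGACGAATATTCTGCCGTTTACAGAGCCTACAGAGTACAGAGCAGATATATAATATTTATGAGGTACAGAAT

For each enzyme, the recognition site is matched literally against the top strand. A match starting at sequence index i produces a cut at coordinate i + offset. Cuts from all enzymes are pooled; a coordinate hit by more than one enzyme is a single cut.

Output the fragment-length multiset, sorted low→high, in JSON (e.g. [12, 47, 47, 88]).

[3,3,3,4,5,6,6,6,7,8,9,9,9,10,10,10,10,10,11,11,12,13,13,14,15,17,23]

Per-enzyme occurrences:
  AzqV (GAGG, off=4): starts [28, 33, 64, 99, 123, 126, 171, 245] → cuts [32, 37, 68, 103, 127, 130, 175, 249]
  EstIV (TACAGAG, off=2): starts [19, 45, 82, 91, 119, 177, 204, 213, 220] → cuts [21, 47, 84, 93, 121, 179, 206, 215, 222]
  UxaV (AATATT, off=3): starts [9, 55, 75, 103, 130, 136, 159, 190, 236, 254] → cuts [0, 12, 58, 78, 106, 133, 139, 162, 193, 239]

All cut coordinates (distinct, sorted): [0, 12, 21, 32, 37, 47, 58, 68, 78, 84, 93, 103, 106, 121, 127, 130, 133, 139, 162, 175, 179, 193, 206, 215, 222, 239, 249]

Fragments:
  0→12: 12 bp
  12→21: 9 bp
  21→32: 11 bp
  32→37: 5 bp
  37→47: 10 bp
  47→58: 11 bp
  58→68: 10 bp
  68→78: 10 bp
  78→84: 6 bp
  84→93: 9 bp
  93→103: 10 bp
  103→106: 3 bp
  106→121: 15 bp
  121→127: 6 bp
  127→130: 3 bp
  130→133: 3 bp
  133→139: 6 bp
  139→162: 23 bp
  162→175: 13 bp
  175→179: 4 bp
  179→193: 14 bp
  193→206: 13 bp
  206→215: 9 bp
  215→222: 7 bp
  222→239: 17 bp
  239→249: 10 bp
  249→0 (wrap): 257-249+0 = 8 bp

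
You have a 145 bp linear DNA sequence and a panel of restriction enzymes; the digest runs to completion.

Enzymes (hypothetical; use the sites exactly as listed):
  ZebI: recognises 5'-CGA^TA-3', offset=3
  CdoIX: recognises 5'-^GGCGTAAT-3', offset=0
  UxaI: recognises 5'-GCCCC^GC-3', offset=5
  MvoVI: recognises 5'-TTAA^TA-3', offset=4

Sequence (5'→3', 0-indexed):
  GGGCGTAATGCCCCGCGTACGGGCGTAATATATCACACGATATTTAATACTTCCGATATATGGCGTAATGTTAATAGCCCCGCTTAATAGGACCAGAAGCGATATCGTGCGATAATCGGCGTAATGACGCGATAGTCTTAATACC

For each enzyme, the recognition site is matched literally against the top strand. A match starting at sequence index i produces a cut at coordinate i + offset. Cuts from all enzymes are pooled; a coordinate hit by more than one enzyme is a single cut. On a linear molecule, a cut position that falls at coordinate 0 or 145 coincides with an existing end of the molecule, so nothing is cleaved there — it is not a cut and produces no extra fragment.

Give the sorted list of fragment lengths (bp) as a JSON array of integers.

[1,4,5,5,6,7,7,7,9,9,10,13,13,15,15,19]

Site scan:
  ZebI CGATA/3: at [37, 53, 99, 109, 129] ⇒ [40, 56, 102, 112, 132]
  CdoIX GGCGTAAT/0: at [1, 21, 61, 117] ⇒ [1, 21, 61, 117]
  UxaI GCCCCGC/5: at [9, 76] ⇒ [14, 81]
  MvoVI TTAATA/4: at [43, 70, 83, 137] ⇒ [47, 74, 87, 141]

All cut coordinates (distinct, sorted): [1, 14, 21, 40, 47, 56, 61, 74, 81, 87, 102, 112, 117, 132, 141]

Fragments:
  [0,1): 1 bp
  [1,14): 13 bp
  [14,21): 7 bp
  [21,40): 19 bp
  [40,47): 7 bp
  [47,56): 9 bp
  [56,61): 5 bp
  [61,74): 13 bp
  [74,81): 7 bp
  [81,87): 6 bp
  [87,102): 15 bp
  [102,112): 10 bp
  [112,117): 5 bp
  [117,132): 15 bp
  [132,141): 9 bp
  [141,145): 4 bp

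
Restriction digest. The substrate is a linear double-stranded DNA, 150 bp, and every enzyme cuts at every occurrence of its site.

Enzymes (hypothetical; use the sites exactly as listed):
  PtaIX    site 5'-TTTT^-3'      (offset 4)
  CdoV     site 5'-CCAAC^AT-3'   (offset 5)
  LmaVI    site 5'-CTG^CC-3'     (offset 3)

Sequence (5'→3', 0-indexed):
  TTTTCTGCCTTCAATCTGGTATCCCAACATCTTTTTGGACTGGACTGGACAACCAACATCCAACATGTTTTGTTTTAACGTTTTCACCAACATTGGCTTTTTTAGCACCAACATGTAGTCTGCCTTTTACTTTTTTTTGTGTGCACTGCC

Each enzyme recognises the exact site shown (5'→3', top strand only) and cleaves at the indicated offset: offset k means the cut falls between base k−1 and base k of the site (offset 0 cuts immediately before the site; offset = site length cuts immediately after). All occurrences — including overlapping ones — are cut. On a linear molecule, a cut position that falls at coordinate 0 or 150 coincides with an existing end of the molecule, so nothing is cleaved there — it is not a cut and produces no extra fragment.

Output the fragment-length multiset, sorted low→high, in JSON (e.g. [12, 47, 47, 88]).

Scan for sites:
  PtaIX TTTT/4: at [0, 31, 32, 67, 72, 80, 97, 98, 99, 124, 130, 131, 132, 133, 134] ⇒ [4, 35, 36, 71, 76, 84, 101, 102, 103, 128, 134, 135, 136, 137, 138]
  CdoV CCAACAT/5: at [23, 52, 59, 86, 107] ⇒ [28, 57, 64, 91, 112]
  LmaVI CTGCC/3: at [4, 119, 145] ⇒ [7, 122, 148]

Pooled cuts: [4, 7, 28, 35, 36, 57, 64, 71, 76, 84, 91, 101, 102, 103, 112, 122, 128, 134, 135, 136, 137, 138, 148]

Fragments:
  [0,4): 4 bp
  [4,7): 3 bp
  [7,28): 21 bp
  [28,35): 7 bp
  [35,36): 1 bp
  [36,57): 21 bp
  [57,64): 7 bp
  [64,71): 7 bp
  [71,76): 5 bp
  [76,84): 8 bp
  [84,91): 7 bp
  [91,101): 10 bp
  [101,102): 1 bp
  [102,103): 1 bp
  [103,112): 9 bp
  [112,122): 10 bp
  [122,128): 6 bp
  [128,134): 6 bp
  [134,135): 1 bp
  [135,136): 1 bp
  [136,137): 1 bp
  [137,138): 1 bp
  [138,148): 10 bp
  [148,150): 2 bp

[1,1,1,1,1,1,1,2,3,4,5,6,6,7,7,7,7,8,9,10,10,10,21,21]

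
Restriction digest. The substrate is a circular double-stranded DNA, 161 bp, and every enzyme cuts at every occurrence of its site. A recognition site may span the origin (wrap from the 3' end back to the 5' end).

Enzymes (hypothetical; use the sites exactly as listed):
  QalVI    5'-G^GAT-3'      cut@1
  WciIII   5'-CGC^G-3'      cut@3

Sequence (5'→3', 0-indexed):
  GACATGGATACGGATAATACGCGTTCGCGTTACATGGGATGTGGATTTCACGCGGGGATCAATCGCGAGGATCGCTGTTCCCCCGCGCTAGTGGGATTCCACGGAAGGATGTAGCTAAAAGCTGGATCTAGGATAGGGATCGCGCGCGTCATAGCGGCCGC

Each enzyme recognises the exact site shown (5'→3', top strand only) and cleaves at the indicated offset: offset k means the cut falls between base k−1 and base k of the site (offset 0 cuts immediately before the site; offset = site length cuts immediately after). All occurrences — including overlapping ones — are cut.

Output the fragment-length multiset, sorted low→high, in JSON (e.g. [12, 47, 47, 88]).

Per-enzyme occurrences:
  QalVI GGAT/1: at [5, 11, 36, 42, 55, 68, 93, 106, 123, 130, 136] ⇒ [6, 12, 37, 43, 56, 69, 94, 107, 124, 131, 137]
  WciIII CGCG/3: at [19, 25, 50, 63, 83, 140, 142, 144, 158] ⇒ [0, 22, 28, 53, 66, 86, 143, 145, 147]

All cut coordinates (distinct, sorted): [0, 6, 12, 22, 28, 37, 43, 53, 56, 66, 69, 86, 94, 107, 124, 131, 137, 143, 145, 147]

Fragments:
  0→6: 6 bp
  6→12: 6 bp
  12→22: 10 bp
  22→28: 6 bp
  28→37: 9 bp
  37→43: 6 bp
  43→53: 10 bp
  53→56: 3 bp
  56→66: 10 bp
  66→69: 3 bp
  69→86: 17 bp
  86→94: 8 bp
  94→107: 13 bp
  107→124: 17 bp
  124→131: 7 bp
  131→137: 6 bp
  137→143: 6 bp
  143→145: 2 bp
  145→147: 2 bp
  147→0 (wrap): 161-147+0 = 14 bp

[2,2,3,3,6,6,6,6,6,6,7,8,9,10,10,10,13,14,17,17]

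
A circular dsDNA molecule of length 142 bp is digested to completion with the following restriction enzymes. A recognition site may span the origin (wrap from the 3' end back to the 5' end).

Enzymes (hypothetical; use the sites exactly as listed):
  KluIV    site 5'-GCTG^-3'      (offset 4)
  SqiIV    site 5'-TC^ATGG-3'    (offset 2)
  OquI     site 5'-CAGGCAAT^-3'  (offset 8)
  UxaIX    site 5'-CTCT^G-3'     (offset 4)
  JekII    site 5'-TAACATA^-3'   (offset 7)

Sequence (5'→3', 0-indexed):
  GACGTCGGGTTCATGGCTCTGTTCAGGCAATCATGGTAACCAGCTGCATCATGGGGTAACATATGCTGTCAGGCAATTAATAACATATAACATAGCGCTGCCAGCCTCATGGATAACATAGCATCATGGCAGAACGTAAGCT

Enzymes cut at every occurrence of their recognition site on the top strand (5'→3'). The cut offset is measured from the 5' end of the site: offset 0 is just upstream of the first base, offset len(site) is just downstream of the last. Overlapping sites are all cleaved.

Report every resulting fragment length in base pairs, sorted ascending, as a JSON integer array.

Scan for sites:
  KluIV GCTG/4: at [42, 64, 96, 139] ⇒ [1, 46, 68, 100]
  SqiIV TCATGG/2: at [10, 30, 48, 106, 123] ⇒ [12, 32, 50, 108, 125]
  OquI CAGGCAAT/8: at [23, 69] ⇒ [31, 77]
  UxaIX CTCTG/4: at [16] ⇒ [20]
  JekII TAACATA/7: at [56, 80, 87, 113] ⇒ [63, 87, 94, 120]

Pooled cuts: [1, 12, 20, 31, 32, 46, 50, 63, 68, 77, 87, 94, 100, 108, 120, 125]

Fragment lengths:
  1→12: 11 bp
  12→20: 8 bp
  20→31: 11 bp
  31→32: 1 bp
  32→46: 14 bp
  46→50: 4 bp
  50→63: 13 bp
  63→68: 5 bp
  68→77: 9 bp
  77→87: 10 bp
  87→94: 7 bp
  94→100: 6 bp
  100→108: 8 bp
  108→120: 12 bp
  120→125: 5 bp
  125→1 (wrap): 142-125+1 = 18 bp

[1,4,5,5,6,7,8,8,9,10,11,11,12,13,14,18]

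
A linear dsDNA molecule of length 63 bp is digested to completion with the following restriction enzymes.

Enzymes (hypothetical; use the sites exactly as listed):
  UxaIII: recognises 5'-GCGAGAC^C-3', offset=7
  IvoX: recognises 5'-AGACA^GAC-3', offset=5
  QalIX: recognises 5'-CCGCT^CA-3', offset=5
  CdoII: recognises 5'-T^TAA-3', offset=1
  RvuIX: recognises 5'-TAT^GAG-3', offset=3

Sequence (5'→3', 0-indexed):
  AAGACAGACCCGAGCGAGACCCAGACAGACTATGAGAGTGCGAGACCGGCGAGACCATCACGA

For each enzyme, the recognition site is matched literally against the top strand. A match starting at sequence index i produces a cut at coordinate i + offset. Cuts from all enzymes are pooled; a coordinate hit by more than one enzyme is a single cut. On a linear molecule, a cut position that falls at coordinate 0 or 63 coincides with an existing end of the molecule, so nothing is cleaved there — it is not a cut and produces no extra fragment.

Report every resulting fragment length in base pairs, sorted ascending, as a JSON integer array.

Scan for sites:
  UxaIII (GCGAGACC, off=7): starts [13, 39, 48] → cuts [20, 46, 55]
  IvoX (AGACAGAC, off=5): starts [1, 22] → cuts [6, 27]
  QalIX (CCGCTCA, off=5): no sites
  CdoII (TTAA, off=1): no sites
  RvuIX (TATGAG, off=3): starts [30] → cuts [33]

All cut coordinates (distinct, sorted): [6, 20, 27, 33, 46, 55]

Fragments:
  [0,6): 6 bp
  [6,20): 14 bp
  [20,27): 7 bp
  [27,33): 6 bp
  [33,46): 13 bp
  [46,55): 9 bp
  [55,63): 8 bp

[6,6,7,8,9,13,14]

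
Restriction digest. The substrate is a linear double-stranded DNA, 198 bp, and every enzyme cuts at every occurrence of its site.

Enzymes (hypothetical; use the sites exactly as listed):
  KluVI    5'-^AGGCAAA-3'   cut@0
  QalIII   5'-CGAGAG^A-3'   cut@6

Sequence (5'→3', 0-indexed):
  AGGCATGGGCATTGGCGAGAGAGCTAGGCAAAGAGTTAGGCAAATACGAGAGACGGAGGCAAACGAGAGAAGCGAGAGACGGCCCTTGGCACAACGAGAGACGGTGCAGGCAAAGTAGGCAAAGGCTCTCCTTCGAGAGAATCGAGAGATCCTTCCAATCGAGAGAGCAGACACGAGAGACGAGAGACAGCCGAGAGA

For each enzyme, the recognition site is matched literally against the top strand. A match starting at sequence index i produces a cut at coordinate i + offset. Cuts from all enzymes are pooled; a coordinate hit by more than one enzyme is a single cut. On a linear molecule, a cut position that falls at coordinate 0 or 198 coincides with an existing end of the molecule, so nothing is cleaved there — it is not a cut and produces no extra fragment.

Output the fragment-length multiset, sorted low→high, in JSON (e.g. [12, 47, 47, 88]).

[1,4,4,7,7,9,9,9,11,12,13,14,15,17,21,22,23]

Per-enzyme occurrences:
  KluVI (AGGCAAA, off=0): starts [25, 37, 56, 107, 116] → cuts [25, 37, 56, 107, 116]
  QalIII (CGAGAGA, off=6): starts [15, 46, 63, 72, 94, 133, 142, 159, 173, 180, 191] → cuts [21, 52, 69, 78, 100, 139, 148, 165, 179, 186, 197]

All cut coordinates (distinct, sorted): [21, 25, 37, 52, 56, 69, 78, 100, 107, 116, 139, 148, 165, 179, 186, 197]

Fragment lengths:
  [0,21): 21 bp
  [21,25): 4 bp
  [25,37): 12 bp
  [37,52): 15 bp
  [52,56): 4 bp
  [56,69): 13 bp
  [69,78): 9 bp
  [78,100): 22 bp
  [100,107): 7 bp
  [107,116): 9 bp
  [116,139): 23 bp
  [139,148): 9 bp
  [148,165): 17 bp
  [165,179): 14 bp
  [179,186): 7 bp
  [186,197): 11 bp
  [197,198): 1 bp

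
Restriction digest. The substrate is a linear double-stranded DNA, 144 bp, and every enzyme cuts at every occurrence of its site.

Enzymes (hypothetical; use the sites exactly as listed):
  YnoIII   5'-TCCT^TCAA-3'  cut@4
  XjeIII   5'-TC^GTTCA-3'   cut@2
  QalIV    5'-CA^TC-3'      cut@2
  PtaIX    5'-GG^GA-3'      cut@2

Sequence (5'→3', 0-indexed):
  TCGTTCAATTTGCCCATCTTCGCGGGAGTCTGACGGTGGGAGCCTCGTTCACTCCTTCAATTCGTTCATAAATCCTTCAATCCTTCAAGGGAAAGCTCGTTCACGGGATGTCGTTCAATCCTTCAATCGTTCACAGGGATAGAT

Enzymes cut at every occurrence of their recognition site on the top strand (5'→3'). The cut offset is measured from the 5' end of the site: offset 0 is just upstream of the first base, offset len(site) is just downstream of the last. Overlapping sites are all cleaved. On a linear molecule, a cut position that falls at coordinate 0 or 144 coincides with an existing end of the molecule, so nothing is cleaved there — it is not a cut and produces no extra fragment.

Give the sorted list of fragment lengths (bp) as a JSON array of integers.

[2,6,6,6,7,7,7,8,8,8,9,9,10,10,13,14,14]

Site scan:
  YnoIII (TCCTTCAA, off=4): starts [52, 72, 80, 118] → cuts [56, 76, 84, 122]
  XjeIII (TCGTTCA, off=2): starts [0, 44, 61, 96, 110, 126] → cuts [2, 46, 63, 98, 112, 128]
  QalIV (CATC, off=2): starts [14] → cuts [16]
  PtaIX (GGGA, off=2): starts [23, 37, 88, 104, 135] → cuts [25, 39, 90, 106, 137]

All cut coordinates (distinct, sorted): [2, 16, 25, 39, 46, 56, 63, 76, 84, 90, 98, 106, 112, 122, 128, 137]

Fragment lengths:
  [0,2): 2 bp
  [2,16): 14 bp
  [16,25): 9 bp
  [25,39): 14 bp
  [39,46): 7 bp
  [46,56): 10 bp
  [56,63): 7 bp
  [63,76): 13 bp
  [76,84): 8 bp
  [84,90): 6 bp
  [90,98): 8 bp
  [98,106): 8 bp
  [106,112): 6 bp
  [112,122): 10 bp
  [122,128): 6 bp
  [128,137): 9 bp
  [137,144): 7 bp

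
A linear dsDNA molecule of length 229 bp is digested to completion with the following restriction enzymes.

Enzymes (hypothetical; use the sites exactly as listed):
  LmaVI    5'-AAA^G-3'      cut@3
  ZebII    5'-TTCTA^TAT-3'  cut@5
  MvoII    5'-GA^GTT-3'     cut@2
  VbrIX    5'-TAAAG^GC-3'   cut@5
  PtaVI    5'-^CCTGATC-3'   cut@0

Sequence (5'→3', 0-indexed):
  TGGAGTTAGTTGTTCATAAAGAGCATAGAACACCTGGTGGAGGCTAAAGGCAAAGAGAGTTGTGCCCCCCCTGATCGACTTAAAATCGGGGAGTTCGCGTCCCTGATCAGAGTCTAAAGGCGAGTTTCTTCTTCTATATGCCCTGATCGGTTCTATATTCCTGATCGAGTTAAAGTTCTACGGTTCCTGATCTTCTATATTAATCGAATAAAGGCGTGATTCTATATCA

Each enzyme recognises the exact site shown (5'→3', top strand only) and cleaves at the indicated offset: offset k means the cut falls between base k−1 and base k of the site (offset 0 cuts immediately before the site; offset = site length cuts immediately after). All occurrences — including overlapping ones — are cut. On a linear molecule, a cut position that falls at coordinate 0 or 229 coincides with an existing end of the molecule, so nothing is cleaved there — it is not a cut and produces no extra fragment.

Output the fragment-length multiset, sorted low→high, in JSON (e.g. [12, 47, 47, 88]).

Scan for sites:
  LmaVI AAAG/3: at [17, 45, 51, 115, 171, 209] ⇒ [20, 48, 54, 118, 174, 212]
  ZebII TTCTATAT/5: at [131, 150, 192, 219] ⇒ [136, 155, 197, 224]
  MvoII GAGTT/2: at [2, 56, 90, 121, 166] ⇒ [4, 58, 92, 123, 168]
  VbrIX TAAAGGC/5: at [44, 114, 208] ⇒ [49, 119, 213]
  PtaVI CCTGATC/0: at [69, 101, 141, 159, 185] ⇒ [69, 101, 141, 159, 185]

All cut coordinates (distinct, sorted): [4, 20, 48, 49, 54, 58, 69, 92, 101, 118, 119, 123, 136, 141, 155, 159, 168, 174, 185, 197, 212, 213, 224]

Fragment lengths:
  [0,4): 4 bp
  [4,20): 16 bp
  [20,48): 28 bp
  [48,49): 1 bp
  [49,54): 5 bp
  [54,58): 4 bp
  [58,69): 11 bp
  [69,92): 23 bp
  [92,101): 9 bp
  [101,118): 17 bp
  [118,119): 1 bp
  [119,123): 4 bp
  [123,136): 13 bp
  [136,141): 5 bp
  [141,155): 14 bp
  [155,159): 4 bp
  [159,168): 9 bp
  [168,174): 6 bp
  [174,185): 11 bp
  [185,197): 12 bp
  [197,212): 15 bp
  [212,213): 1 bp
  [213,224): 11 bp
  [224,229): 5 bp

[1,1,1,4,4,4,4,5,5,5,6,9,9,11,11,11,12,13,14,15,16,17,23,28]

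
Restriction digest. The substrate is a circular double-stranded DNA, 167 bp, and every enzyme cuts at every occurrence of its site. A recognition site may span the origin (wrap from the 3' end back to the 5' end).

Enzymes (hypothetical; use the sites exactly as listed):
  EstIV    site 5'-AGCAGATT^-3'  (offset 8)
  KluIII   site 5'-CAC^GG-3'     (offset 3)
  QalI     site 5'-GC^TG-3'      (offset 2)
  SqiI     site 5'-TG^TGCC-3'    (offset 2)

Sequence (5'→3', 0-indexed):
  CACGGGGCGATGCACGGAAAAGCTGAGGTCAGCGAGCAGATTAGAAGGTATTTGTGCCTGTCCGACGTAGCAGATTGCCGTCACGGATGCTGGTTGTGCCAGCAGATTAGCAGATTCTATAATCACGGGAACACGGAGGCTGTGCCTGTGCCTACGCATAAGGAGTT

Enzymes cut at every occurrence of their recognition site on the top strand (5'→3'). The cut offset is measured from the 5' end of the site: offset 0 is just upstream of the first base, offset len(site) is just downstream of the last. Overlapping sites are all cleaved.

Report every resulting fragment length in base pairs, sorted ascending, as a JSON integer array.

Per-enzyme occurrences:
  EstIV AGCAGATT/8: at [34, 68, 100, 108] ⇒ [42, 76, 108, 116]
  KluIII CACGG/3: at [0, 12, 81, 123, 131] ⇒ [3, 15, 84, 126, 134]
  QalI GCTG/2: at [21, 88, 138] ⇒ [23, 90, 140]
  SqiI TGTGCC/2: at [52, 94, 140, 146] ⇒ [54, 96, 142, 148]

Pooled cuts: [3, 15, 23, 42, 54, 76, 84, 90, 96, 108, 116, 126, 134, 140, 142, 148]

Fragment lengths:
  3→15: 12 bp
  15→23: 8 bp
  23→42: 19 bp
  42→54: 12 bp
  54→76: 22 bp
  76→84: 8 bp
  84→90: 6 bp
  90→96: 6 bp
  96→108: 12 bp
  108→116: 8 bp
  116→126: 10 bp
  126→134: 8 bp
  134→140: 6 bp
  140→142: 2 bp
  142→148: 6 bp
  148→3 (wrap): 167-148+3 = 22 bp

[2,6,6,6,6,8,8,8,8,10,12,12,12,19,22,22]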